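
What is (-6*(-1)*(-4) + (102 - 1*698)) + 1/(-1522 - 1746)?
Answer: -2026161/3268 ≈ -620.00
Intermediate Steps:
(-6*(-1)*(-4) + (102 - 1*698)) + 1/(-1522 - 1746) = (6*(-4) + (102 - 698)) + 1/(-3268) = (-24 - 596) - 1/3268 = -620 - 1/3268 = -2026161/3268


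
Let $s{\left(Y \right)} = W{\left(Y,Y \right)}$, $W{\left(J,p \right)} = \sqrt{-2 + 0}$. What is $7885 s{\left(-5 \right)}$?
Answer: $7885 i \sqrt{2} \approx 11151.0 i$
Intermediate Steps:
$W{\left(J,p \right)} = i \sqrt{2}$ ($W{\left(J,p \right)} = \sqrt{-2} = i \sqrt{2}$)
$s{\left(Y \right)} = i \sqrt{2}$
$7885 s{\left(-5 \right)} = 7885 i \sqrt{2}$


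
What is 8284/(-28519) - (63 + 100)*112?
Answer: -27402692/1501 ≈ -18256.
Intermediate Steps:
8284/(-28519) - (63 + 100)*112 = 8284*(-1/28519) - 163*112 = -436/1501 - 1*18256 = -436/1501 - 18256 = -27402692/1501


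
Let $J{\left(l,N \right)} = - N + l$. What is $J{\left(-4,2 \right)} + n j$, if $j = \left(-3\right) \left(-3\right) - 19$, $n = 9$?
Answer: $-96$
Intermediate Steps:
$J{\left(l,N \right)} = l - N$
$j = -10$ ($j = 9 - 19 = -10$)
$J{\left(-4,2 \right)} + n j = \left(-4 - 2\right) + 9 \left(-10\right) = \left(-4 - 2\right) - 90 = -6 - 90 = -96$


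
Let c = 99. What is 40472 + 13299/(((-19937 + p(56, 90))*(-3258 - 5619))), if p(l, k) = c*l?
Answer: 156696130827/3871717 ≈ 40472.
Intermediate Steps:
p(l, k) = 99*l
40472 + 13299/(((-19937 + p(56, 90))*(-3258 - 5619))) = 40472 + 13299/(((-19937 + 99*56)*(-3258 - 5619))) = 40472 + 13299/(((-19937 + 5544)*(-8877))) = 40472 + 13299/((-14393*(-8877))) = 40472 + 13299/127766661 = 40472 + 13299*(1/127766661) = 40472 + 403/3871717 = 156696130827/3871717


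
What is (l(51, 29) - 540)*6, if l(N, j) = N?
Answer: -2934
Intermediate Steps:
(l(51, 29) - 540)*6 = (51 - 540)*6 = -489*6 = -2934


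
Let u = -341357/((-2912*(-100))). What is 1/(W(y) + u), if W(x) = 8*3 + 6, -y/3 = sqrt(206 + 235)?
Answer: 291200/8394643 ≈ 0.034689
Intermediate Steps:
y = -63 (y = -3*sqrt(206 + 235) = -3*sqrt(441) = -3*21 = -63)
W(x) = 30 (W(x) = 24 + 6 = 30)
u = -341357/291200 ≈ -1.1722
1/(W(y) + u) = 1/(30 - 341357/291200) = 1/(8394643/291200) = 291200/8394643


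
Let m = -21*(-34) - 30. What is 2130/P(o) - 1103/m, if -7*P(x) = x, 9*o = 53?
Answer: -91844419/36252 ≈ -2533.5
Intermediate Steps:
o = 53/9 (o = (1/9)*53 = 53/9 ≈ 5.8889)
P(x) = -x/7
m = 684 (m = 714 - 30 = 684)
2130/P(o) - 1103/m = 2130/((-1/7*53/9)) - 1103/684 = 2130/(-53/63) - 1103*1/684 = 2130*(-63/53) - 1103/684 = -134190/53 - 1103/684 = -91844419/36252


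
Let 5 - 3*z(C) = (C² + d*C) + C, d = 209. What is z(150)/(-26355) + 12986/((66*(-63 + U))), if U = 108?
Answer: 13190036/2609145 ≈ 5.0553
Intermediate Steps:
z(C) = 5/3 - 70*C - C²/3 (z(C) = 5/3 - ((C² + 209*C) + C)/3 = 5/3 - (C² + 210*C)/3 = 5/3 + (-70*C - C²/3) = 5/3 - 70*C - C²/3)
z(150)/(-26355) + 12986/((66*(-63 + U))) = (5/3 - 70*150 - ⅓*150²)/(-26355) + 12986/((66*(-63 + 108))) = (5/3 - 10500 - ⅓*22500)*(-1/26355) + 12986/((66*45)) = (5/3 - 10500 - 7500)*(-1/26355) + 12986/2970 = -53995/3*(-1/26355) + 12986*(1/2970) = 10799/15813 + 6493/1485 = 13190036/2609145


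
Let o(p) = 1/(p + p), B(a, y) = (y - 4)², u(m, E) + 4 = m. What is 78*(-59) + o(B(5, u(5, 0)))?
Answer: -82835/18 ≈ -4601.9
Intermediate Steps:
u(m, E) = -4 + m
B(a, y) = (-4 + y)²
o(p) = 1/(2*p)
78*(-59) + o(B(5, u(5, 0))) = 78*(-59) + 1/(2*((-4 + (-4 + 5))²)) = -4602 + 1/(2*((-4 + 1)²)) = -4602 + 1/(2*((-3)²)) = -4602 + (½)/9 = -4602 + (½)*(⅑) = -4602 + 1/18 = -82835/18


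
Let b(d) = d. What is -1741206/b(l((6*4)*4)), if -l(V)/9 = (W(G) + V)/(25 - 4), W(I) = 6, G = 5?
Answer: 2031407/51 ≈ 39832.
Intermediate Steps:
l(V) = -18/7 - 3*V/7 (l(V) = -9*(6 + V)/(25 - 4) = -9*(6 + V)/21 = -9*(2/7 + V/21) = -18/7 - 3*V/7)
-1741206/b(l((6*4)*4)) = -1741206/(-18/7 - 3*6*4*4/7) = -1741206/(-18/7 - 72*4/7) = -1741206/(-18/7 - 3/7*96) = -1741206/(-18/7 - 288/7) = -1741206/(-306/7) = -1741206*(-7/306) = 2031407/51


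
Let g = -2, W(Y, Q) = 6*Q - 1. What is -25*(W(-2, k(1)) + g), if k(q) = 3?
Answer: -375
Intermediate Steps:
W(Y, Q) = -1 + 6*Q
-25*(W(-2, k(1)) + g) = -25*((-1 + 6*3) - 2) = -25*((-1 + 18) - 2) = -25*(17 - 2) = -25*15 = -375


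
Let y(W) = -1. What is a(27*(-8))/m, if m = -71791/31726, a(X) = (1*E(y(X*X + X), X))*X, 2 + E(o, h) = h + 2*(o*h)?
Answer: 1466502624/71791 ≈ 20427.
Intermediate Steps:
E(o, h) = -2 + h + 2*h*o (E(o, h) = -2 + (h + 2*(o*h)) = -2 + (h + 2*(h*o)) = -2 + (h + 2*h*o) = -2 + h + 2*h*o)
a(X) = X*(-2 - X) (a(X) = (1*(-2 + X + 2*X*(-1)))*X = (1*(-2 + X - 2*X))*X = (1*(-2 - X))*X = (-2 - X)*X = X*(-2 - X))
m = -71791/31726 (m = -71791*1/31726 = -71791/31726 ≈ -2.2628)
a(27*(-8))/m = ((27*(-8))*(-2 - 27*(-8)))/(-71791/31726) = -216*(-2 - 1*(-216))*(-31726/71791) = -216*(-2 + 216)*(-31726/71791) = -216*214*(-31726/71791) = -46224*(-31726/71791) = 1466502624/71791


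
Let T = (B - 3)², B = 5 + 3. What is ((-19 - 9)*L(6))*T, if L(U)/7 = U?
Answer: -29400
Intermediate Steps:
L(U) = 7*U
B = 8
T = 25 (T = (8 - 3)² = 5² = 25)
((-19 - 9)*L(6))*T = ((-19 - 9)*(7*6))*25 = -28*42*25 = -1176*25 = -29400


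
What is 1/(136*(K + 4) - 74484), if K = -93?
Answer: -1/86588 ≈ -1.1549e-5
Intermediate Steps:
1/(136*(K + 4) - 74484) = 1/(136*(-93 + 4) - 74484) = 1/(136*(-89) - 74484) = 1/(-12104 - 74484) = 1/(-86588) = -1/86588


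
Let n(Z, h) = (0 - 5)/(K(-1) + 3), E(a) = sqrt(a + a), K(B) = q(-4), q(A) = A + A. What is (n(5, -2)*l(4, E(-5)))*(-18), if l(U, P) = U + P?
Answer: -72 - 18*I*sqrt(10) ≈ -72.0 - 56.921*I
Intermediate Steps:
q(A) = 2*A
K(B) = -8 (K(B) = 2*(-4) = -8)
E(a) = sqrt(2)*sqrt(a) (E(a) = sqrt(2*a) = sqrt(2)*sqrt(a))
n(Z, h) = 1 (n(Z, h) = (0 - 5)/(-8 + 3) = -5/(-5) = -5*(-1/5) = 1)
l(U, P) = P + U
(n(5, -2)*l(4, E(-5)))*(-18) = (1*(sqrt(2)*sqrt(-5) + 4))*(-18) = (1*(sqrt(2)*(I*sqrt(5)) + 4))*(-18) = (1*(I*sqrt(10) + 4))*(-18) = (1*(4 + I*sqrt(10)))*(-18) = (4 + I*sqrt(10))*(-18) = -72 - 18*I*sqrt(10)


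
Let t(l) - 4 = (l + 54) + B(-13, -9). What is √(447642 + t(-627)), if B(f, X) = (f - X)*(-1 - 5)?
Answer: √447097 ≈ 668.65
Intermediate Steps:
B(f, X) = -6*f + 6*X (B(f, X) = (f - X)*(-6) = -6*f + 6*X)
t(l) = 82 + l (t(l) = 4 + ((l + 54) + (-6*(-13) + 6*(-9))) = 4 + ((54 + l) + (78 - 54)) = 4 + ((54 + l) + 24) = 4 + (78 + l) = 82 + l)
√(447642 + t(-627)) = √(447642 + (82 - 627)) = √(447642 - 545) = √447097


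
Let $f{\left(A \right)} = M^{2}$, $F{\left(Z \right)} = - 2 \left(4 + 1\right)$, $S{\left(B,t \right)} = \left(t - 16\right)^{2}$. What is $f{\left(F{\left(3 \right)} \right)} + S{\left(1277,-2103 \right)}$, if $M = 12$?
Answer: $4490305$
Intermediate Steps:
$S{\left(B,t \right)} = \left(-16 + t\right)^{2}$
$F{\left(Z \right)} = -10$ ($F{\left(Z \right)} = \left(-2\right) 5 = -10$)
$f{\left(A \right)} = 144$ ($f{\left(A \right)} = 12^{2} = 144$)
$f{\left(F{\left(3 \right)} \right)} + S{\left(1277,-2103 \right)} = 144 + \left(-16 - 2103\right)^{2} = 144 + \left(-2119\right)^{2} = 144 + 4490161 = 4490305$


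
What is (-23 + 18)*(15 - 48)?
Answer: 165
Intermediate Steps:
(-23 + 18)*(15 - 48) = -5*(-33) = 165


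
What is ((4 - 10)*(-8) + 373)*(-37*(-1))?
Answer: 15577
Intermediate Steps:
((4 - 10)*(-8) + 373)*(-37*(-1)) = (-6*(-8) + 373)*37 = (48 + 373)*37 = 421*37 = 15577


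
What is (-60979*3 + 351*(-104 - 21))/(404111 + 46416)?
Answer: -226812/450527 ≈ -0.50344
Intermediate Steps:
(-60979*3 + 351*(-104 - 21))/(404111 + 46416) = (-182937 + 351*(-125))/450527 = (-182937 - 43875)*(1/450527) = -226812*1/450527 = -226812/450527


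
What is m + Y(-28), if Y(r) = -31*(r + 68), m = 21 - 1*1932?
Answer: -3151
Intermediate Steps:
m = -1911 (m = 21 - 1932 = -1911)
Y(r) = -2108 - 31*r (Y(r) = -31*(68 + r) = -2108 - 31*r)
m + Y(-28) = -1911 + (-2108 - 31*(-28)) = -1911 + (-2108 + 868) = -1911 - 1240 = -3151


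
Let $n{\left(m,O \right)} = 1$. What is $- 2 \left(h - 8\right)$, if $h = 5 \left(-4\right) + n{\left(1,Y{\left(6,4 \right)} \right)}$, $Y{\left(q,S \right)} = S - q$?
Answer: $54$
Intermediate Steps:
$h = -19$ ($h = 5 \left(-4\right) + 1 = -20 + 1 = -19$)
$- 2 \left(h - 8\right) = - 2 \left(-19 - 8\right) = \left(-2\right) \left(-27\right) = 54$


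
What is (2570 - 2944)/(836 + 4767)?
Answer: -374/5603 ≈ -0.066750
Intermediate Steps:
(2570 - 2944)/(836 + 4767) = -374/5603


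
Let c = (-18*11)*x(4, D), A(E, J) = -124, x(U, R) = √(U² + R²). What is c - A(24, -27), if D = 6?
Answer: 124 - 396*√13 ≈ -1303.8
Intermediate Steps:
x(U, R) = √(R² + U²)
c = -396*√13 (c = (-18*11)*√(6² + 4²) = -198*√(36 + 16) = -396*√13 ≈ -1427.8)
c - A(24, -27) = -396*√13 - 1*(-124) = -396*√13 + 124 = 124 - 396*√13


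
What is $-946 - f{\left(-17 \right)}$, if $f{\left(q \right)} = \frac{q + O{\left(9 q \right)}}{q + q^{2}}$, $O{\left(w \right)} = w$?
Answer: $- \frac{7563}{8} \approx -945.38$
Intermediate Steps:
$f{\left(q \right)} = \frac{10 q}{q + q^{2}}$ ($f{\left(q \right)} = \frac{q + 9 q}{q + q^{2}} = \frac{10 q}{q + q^{2}}$)
$-946 - f{\left(-17 \right)} = -946 - \frac{10}{1 - 17} = -946 - \frac{10}{-16} = -946 - 10 \left(- \frac{1}{16}\right) = -946 - - \frac{5}{8} = -946 + \frac{5}{8} = - \frac{7563}{8}$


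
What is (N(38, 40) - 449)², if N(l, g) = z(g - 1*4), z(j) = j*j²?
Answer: 2135086849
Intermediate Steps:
z(j) = j³
N(l, g) = (-4 + g)³ (N(l, g) = (g - 1*4)³ = (g - 4)³ = (-4 + g)³)
(N(38, 40) - 449)² = ((-4 + 40)³ - 449)² = (36³ - 449)² = (46656 - 449)² = 46207² = 2135086849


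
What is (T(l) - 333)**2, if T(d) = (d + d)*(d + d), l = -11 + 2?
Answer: 81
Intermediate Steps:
l = -9
T(d) = 4*d**2 (T(d) = (2*d)*(2*d) = 4*d**2)
(T(l) - 333)**2 = (4*(-9)**2 - 333)**2 = (4*81 - 333)**2 = (324 - 333)**2 = (-9)**2 = 81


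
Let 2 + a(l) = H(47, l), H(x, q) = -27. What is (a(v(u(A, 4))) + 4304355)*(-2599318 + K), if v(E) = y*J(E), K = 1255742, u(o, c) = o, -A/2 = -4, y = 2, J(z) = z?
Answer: -5783189109776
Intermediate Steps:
A = 8 (A = -2*(-4) = 8)
v(E) = 2*E
a(l) = -29 (a(l) = -2 - 27 = -29)
(a(v(u(A, 4))) + 4304355)*(-2599318 + K) = (-29 + 4304355)*(-2599318 + 1255742) = 4304326*(-1343576) = -5783189109776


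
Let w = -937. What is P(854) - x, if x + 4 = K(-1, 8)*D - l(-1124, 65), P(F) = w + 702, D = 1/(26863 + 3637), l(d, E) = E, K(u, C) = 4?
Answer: -1265751/7625 ≈ -166.00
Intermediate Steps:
D = 1/30500 ≈ 3.2787e-5
P(F) = -235 (P(F) = -937 + 702 = -235)
x = -526124/7625 (x = -4 + (4*(1/30500) - 1*65) = -4 + (1/7625 - 65) = -4 - 495624/7625 = -526124/7625 ≈ -69.000)
P(854) - x = -235 - 1*(-526124/7625) = -235 + 526124/7625 = -1265751/7625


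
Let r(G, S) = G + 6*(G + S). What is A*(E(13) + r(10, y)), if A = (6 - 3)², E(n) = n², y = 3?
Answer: 2313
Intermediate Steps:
A = 9 (A = 3² = 9)
r(G, S) = 6*S + 7*G (r(G, S) = G + (6*G + 6*S) = 6*S + 7*G)
A*(E(13) + r(10, y)) = 9*(13² + (6*3 + 7*10)) = 9*(169 + (18 + 70)) = 9*(169 + 88) = 9*257 = 2313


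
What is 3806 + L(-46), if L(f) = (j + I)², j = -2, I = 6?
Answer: 3822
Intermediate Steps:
L(f) = 16 (L(f) = (-2 + 6)² = 4² = 16)
3806 + L(-46) = 3806 + 16 = 3822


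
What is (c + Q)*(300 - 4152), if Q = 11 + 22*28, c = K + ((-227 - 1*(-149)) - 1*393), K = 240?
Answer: -1525392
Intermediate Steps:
c = -231 (c = 240 + ((-227 - 1*(-149)) - 1*393) = 240 + ((-227 + 149) - 393) = 240 + (-78 - 393) = 240 - 471 = -231)
Q = 627 (Q = 11 + 616 = 627)
(c + Q)*(300 - 4152) = (-231 + 627)*(300 - 4152) = 396*(-3852) = -1525392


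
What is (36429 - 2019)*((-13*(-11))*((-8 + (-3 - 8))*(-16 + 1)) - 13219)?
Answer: 947513760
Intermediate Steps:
(36429 - 2019)*((-13*(-11))*((-8 + (-3 - 8))*(-16 + 1)) - 13219) = 34410*(143*((-8 - 11)*(-15)) - 13219) = 34410*(143*(-19*(-15)) - 13219) = 34410*(143*285 - 13219) = 34410*(40755 - 13219) = 34410*27536 = 947513760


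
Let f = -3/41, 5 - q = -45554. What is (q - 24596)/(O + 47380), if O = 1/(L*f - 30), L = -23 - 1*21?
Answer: 23017374/52023199 ≈ 0.44244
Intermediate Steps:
q = 45559 (q = 5 - 1*(-45554) = 5 + 45554 = 45559)
L = -44 (L = -23 - 21 = -44)
f = -3/41 (f = -3*1/41 = -3/41 ≈ -0.073171)
O = -41/1098 (O = 1/(-44*(-3/41) - 30) = 1/(132/41 - 30) = 1/(-1098/41) = -41/1098 ≈ -0.037341)
(q - 24596)/(O + 47380) = (45559 - 24596)/(-41/1098 + 47380) = 20963/(52023199/1098) = 20963*(1098/52023199) = 23017374/52023199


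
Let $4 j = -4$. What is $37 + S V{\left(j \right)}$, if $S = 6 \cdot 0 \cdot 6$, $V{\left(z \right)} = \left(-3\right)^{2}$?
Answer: $37$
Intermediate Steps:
$j = -1$ ($j = \frac{1}{4} \left(-4\right) = -1$)
$V{\left(z \right)} = 9$
$S = 0$ ($S = 0 \cdot 6 = 0$)
$37 + S V{\left(j \right)} = 37 + 0 \cdot 9 = 37 + 0 = 37$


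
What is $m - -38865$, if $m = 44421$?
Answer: $83286$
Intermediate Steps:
$m - -38865 = 44421 - -38865 = 44421 + 38865 = 83286$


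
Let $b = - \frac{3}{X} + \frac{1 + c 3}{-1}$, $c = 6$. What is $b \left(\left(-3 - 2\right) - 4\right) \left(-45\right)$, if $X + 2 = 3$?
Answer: $-8910$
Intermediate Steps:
$X = 1$ ($X = -2 + 3 = 1$)
$b = -22$ ($b = - \frac{3}{1} + \frac{1 + 6 \cdot 3}{-1} = \left(-3\right) 1 + \left(1 + 18\right) \left(-1\right) = -3 + 19 \left(-1\right) = -3 - 19 = -22$)
$b \left(\left(-3 - 2\right) - 4\right) \left(-45\right) = - 22 \left(\left(-3 - 2\right) - 4\right) \left(-45\right) = - 22 \left(-5 - 4\right) \left(-45\right) = \left(-22\right) \left(-9\right) \left(-45\right) = 198 \left(-45\right) = -8910$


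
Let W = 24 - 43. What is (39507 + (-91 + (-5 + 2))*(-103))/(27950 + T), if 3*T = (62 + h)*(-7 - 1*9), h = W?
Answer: 147567/83162 ≈ 1.7745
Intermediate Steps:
W = -19
h = -19
T = -688/3 (T = ((62 - 19)*(-7 - 1*9))/3 = (43*(-7 - 9))/3 = (43*(-16))/3 = (⅓)*(-688) = -688/3 ≈ -229.33)
(39507 + (-91 + (-5 + 2))*(-103))/(27950 + T) = (39507 + (-91 + (-5 + 2))*(-103))/(27950 - 688/3) = (39507 + (-91 - 3)*(-103))/(83162/3) = (39507 - 94*(-103))*(3/83162) = (39507 + 9682)*(3/83162) = 49189*(3/83162) = 147567/83162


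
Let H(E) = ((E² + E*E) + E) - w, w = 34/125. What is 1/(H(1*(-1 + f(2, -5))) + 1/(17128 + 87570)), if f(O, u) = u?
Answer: 13087250/860198893 ≈ 0.015214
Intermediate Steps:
w = 34/125 (w = 34*(1/125) = 34/125 ≈ 0.27200)
H(E) = -34/125 + E + 2*E² (H(E) = ((E² + E*E) + E) - 1*34/125 = ((E² + E²) + E) - 34/125 = (2*E² + E) - 34/125 = (E + 2*E²) - 34/125 = -34/125 + E + 2*E²)
1/(H(1*(-1 + f(2, -5))) + 1/(17128 + 87570)) = 1/((-34/125 + 1*(-1 - 5) + 2*(1*(-1 - 5))²) + 1/(17128 + 87570)) = 1/((-34/125 + 1*(-6) + 2*(1*(-6))²) + 1/104698) = 1/((-34/125 - 6 + 2*(-6)²) + 1/104698) = 1/((-34/125 - 6 + 2*36) + 1/104698) = 1/((-34/125 - 6 + 72) + 1/104698) = 1/(8216/125 + 1/104698) = 1/(860198893/13087250) = 13087250/860198893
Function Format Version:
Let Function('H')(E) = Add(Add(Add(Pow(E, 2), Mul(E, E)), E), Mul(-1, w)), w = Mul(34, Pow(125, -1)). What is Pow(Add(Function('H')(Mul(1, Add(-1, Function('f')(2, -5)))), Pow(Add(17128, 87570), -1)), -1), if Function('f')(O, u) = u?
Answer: Rational(13087250, 860198893) ≈ 0.015214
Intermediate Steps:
w = Rational(34, 125) (w = Mul(34, Rational(1, 125)) = Rational(34, 125) ≈ 0.27200)
Function('H')(E) = Add(Rational(-34, 125), E, Mul(2, Pow(E, 2))) (Function('H')(E) = Add(Add(Add(Pow(E, 2), Mul(E, E)), E), Mul(-1, Rational(34, 125))) = Add(Add(Add(Pow(E, 2), Pow(E, 2)), E), Rational(-34, 125)) = Add(Add(Mul(2, Pow(E, 2)), E), Rational(-34, 125)) = Add(Add(E, Mul(2, Pow(E, 2))), Rational(-34, 125)) = Add(Rational(-34, 125), E, Mul(2, Pow(E, 2))))
Pow(Add(Function('H')(Mul(1, Add(-1, Function('f')(2, -5)))), Pow(Add(17128, 87570), -1)), -1) = Pow(Add(Add(Rational(-34, 125), Mul(1, Add(-1, -5)), Mul(2, Pow(Mul(1, Add(-1, -5)), 2))), Pow(Add(17128, 87570), -1)), -1) = Pow(Add(Add(Rational(-34, 125), Mul(1, -6), Mul(2, Pow(Mul(1, -6), 2))), Pow(104698, -1)), -1) = Pow(Add(Add(Rational(-34, 125), -6, Mul(2, Pow(-6, 2))), Rational(1, 104698)), -1) = Pow(Add(Add(Rational(-34, 125), -6, Mul(2, 36)), Rational(1, 104698)), -1) = Pow(Add(Add(Rational(-34, 125), -6, 72), Rational(1, 104698)), -1) = Pow(Add(Rational(8216, 125), Rational(1, 104698)), -1) = Pow(Rational(860198893, 13087250), -1) = Rational(13087250, 860198893)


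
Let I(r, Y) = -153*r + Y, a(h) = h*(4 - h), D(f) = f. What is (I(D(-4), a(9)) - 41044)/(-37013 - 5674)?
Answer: 2381/2511 ≈ 0.94823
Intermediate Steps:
I(r, Y) = Y - 153*r
(I(D(-4), a(9)) - 41044)/(-37013 - 5674) = ((9*(4 - 1*9) - 153*(-4)) - 41044)/(-37013 - 5674) = ((9*(4 - 9) + 612) - 41044)/(-42687) = ((9*(-5) + 612) - 41044)*(-1/42687) = ((-45 + 612) - 41044)*(-1/42687) = (567 - 41044)*(-1/42687) = -40477*(-1/42687) = 2381/2511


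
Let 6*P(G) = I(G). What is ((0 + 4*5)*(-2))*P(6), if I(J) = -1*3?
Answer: 20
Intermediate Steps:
I(J) = -3
P(G) = -1/2 (P(G) = (1/6)*(-3) = -1/2)
((0 + 4*5)*(-2))*P(6) = ((0 + 4*5)*(-2))*(-1/2) = ((0 + 20)*(-2))*(-1/2) = (20*(-2))*(-1/2) = -40*(-1/2) = 20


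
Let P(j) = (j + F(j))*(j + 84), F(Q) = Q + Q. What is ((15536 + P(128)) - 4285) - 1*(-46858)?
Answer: 139517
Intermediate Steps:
F(Q) = 2*Q
P(j) = 3*j*(84 + j) (P(j) = (j + 2*j)*(j + 84) = (3*j)*(84 + j) = 3*j*(84 + j))
((15536 + P(128)) - 4285) - 1*(-46858) = ((15536 + 3*128*(84 + 128)) - 4285) - 1*(-46858) = ((15536 + 3*128*212) - 4285) + 46858 = ((15536 + 81408) - 4285) + 46858 = (96944 - 4285) + 46858 = 92659 + 46858 = 139517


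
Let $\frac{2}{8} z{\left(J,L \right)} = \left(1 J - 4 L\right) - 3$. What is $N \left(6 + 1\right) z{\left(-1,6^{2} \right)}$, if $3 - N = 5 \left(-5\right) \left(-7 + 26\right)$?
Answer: $-1980832$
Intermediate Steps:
$N = 478$ ($N = 3 - 5 \left(-5\right) \left(-7 + 26\right) = 3 - \left(-25\right) 19 = 3 - -475 = 3 + 475 = 478$)
$z{\left(J,L \right)} = -12 - 16 L + 4 J$ ($z{\left(J,L \right)} = 4 \left(\left(1 J - 4 L\right) - 3\right) = 4 \left(\left(J - 4 L\right) - 3\right) = 4 \left(-3 + J - 4 L\right) = -12 - 16 L + 4 J$)
$N \left(6 + 1\right) z{\left(-1,6^{2} \right)} = 478 \left(6 + 1\right) \left(-12 - 16 \cdot 6^{2} + 4 \left(-1\right)\right) = 478 \cdot 7 \left(-12 - 576 - 4\right) = 478 \cdot 7 \left(-592\right) = 478 \left(-4144\right) = -1980832$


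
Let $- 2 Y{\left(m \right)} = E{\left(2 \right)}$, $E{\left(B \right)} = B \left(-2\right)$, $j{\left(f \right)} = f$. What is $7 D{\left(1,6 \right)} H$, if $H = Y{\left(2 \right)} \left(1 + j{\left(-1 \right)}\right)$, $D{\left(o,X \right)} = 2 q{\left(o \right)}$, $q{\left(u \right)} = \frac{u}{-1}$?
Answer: $0$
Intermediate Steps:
$q{\left(u \right)} = - u$ ($q{\left(u \right)} = u \left(-1\right) = - u$)
$E{\left(B \right)} = - 2 B$
$Y{\left(m \right)} = 2$ ($Y{\left(m \right)} = - \frac{\left(-2\right) 2}{2} = \left(- \frac{1}{2}\right) \left(-4\right) = 2$)
$D{\left(o,X \right)} = - 2 o$ ($D{\left(o,X \right)} = 2 \left(- o\right) = - 2 o$)
$H = 0$ ($H = 2 \left(1 - 1\right) = 2 \cdot 0 = 0$)
$7 D{\left(1,6 \right)} H = 7 \left(\left(-2\right) 1\right) 0 = 7 \left(-2\right) 0 = \left(-14\right) 0 = 0$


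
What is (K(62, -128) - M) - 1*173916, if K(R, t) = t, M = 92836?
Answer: -266880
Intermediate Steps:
(K(62, -128) - M) - 1*173916 = (-128 - 1*92836) - 1*173916 = (-128 - 92836) - 173916 = -92964 - 173916 = -266880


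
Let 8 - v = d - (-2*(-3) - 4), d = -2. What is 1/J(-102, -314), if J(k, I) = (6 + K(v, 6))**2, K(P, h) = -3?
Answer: 1/9 ≈ 0.11111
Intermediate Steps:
v = 12 (v = 8 - (-2 - (-2*(-3) - 4)) = 8 - (-2 - (6 - 4)) = 8 - (-2 - 1*2) = 8 - (-2 - 2) = 8 - 1*(-4) = 8 + 4 = 12)
J(k, I) = 9 (J(k, I) = (6 - 3)**2 = 3**2 = 9)
1/J(-102, -314) = 1/9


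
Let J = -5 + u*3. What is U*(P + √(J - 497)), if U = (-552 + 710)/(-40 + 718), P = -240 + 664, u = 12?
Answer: 33496/339 + 79*I*√466/339 ≈ 98.808 + 5.0306*I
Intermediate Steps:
J = 31 (J = -5 + 12*3 = -5 + 36 = 31)
P = 424
U = 79/339 (U = 158/678 = 158*(1/678) = 79/339 ≈ 0.23304)
U*(P + √(J - 497)) = 79*(424 + √(31 - 497))/339 = 79*(424 + √(-466))/339 = 79*(424 + I*√466)/339 = 33496/339 + 79*I*√466/339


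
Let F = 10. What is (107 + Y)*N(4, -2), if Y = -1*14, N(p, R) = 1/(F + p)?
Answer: 93/14 ≈ 6.6429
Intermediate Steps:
N(p, R) = 1/(10 + p)
Y = -14
(107 + Y)*N(4, -2) = (107 - 14)/(10 + 4) = 93/14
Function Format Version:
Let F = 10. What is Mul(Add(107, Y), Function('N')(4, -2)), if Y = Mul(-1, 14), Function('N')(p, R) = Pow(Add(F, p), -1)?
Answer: Rational(93, 14) ≈ 6.6429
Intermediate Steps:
Function('N')(p, R) = Pow(Add(10, p), -1)
Y = -14
Mul(Add(107, Y), Function('N')(4, -2)) = Mul(Add(107, -14), Pow(Add(10, 4), -1)) = Mul(93, Pow(14, -1)) = Mul(93, Rational(1, 14)) = Rational(93, 14)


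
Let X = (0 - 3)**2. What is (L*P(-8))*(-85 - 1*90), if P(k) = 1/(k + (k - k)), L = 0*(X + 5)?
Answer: 0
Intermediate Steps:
X = 9 (X = (-3)**2 = 9)
L = 0 (L = 0*(9 + 5) = 0*14 = 0)
P(k) = 1/k (P(k) = 1/(k + 0) = 1/k)
(L*P(-8))*(-85 - 1*90) = (0/(-8))*(-85 - 1*90) = (0*(-1/8))*(-85 - 90) = 0*(-175) = 0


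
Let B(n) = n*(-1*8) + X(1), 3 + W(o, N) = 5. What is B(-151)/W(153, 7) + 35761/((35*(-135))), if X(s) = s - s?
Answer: 2818139/4725 ≈ 596.43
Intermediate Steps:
W(o, N) = 2 (W(o, N) = -3 + 5 = 2)
X(s) = 0
B(n) = -8*n (B(n) = n*(-1*8) + 0 = n*(-8) + 0 = -8*n + 0 = -8*n)
B(-151)/W(153, 7) + 35761/((35*(-135))) = -8*(-151)/2 + 35761/((35*(-135))) = 1208*(½) + 35761/(-4725) = 604 + 35761*(-1/4725) = 604 - 35761/4725 = 2818139/4725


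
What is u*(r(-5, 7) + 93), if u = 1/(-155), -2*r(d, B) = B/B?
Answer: -37/62 ≈ -0.59677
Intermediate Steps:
r(d, B) = -1/2 (r(d, B) = -B/(2*B) = -1/2*1 = -1/2)
u = -1/155 ≈ -0.0064516
u*(r(-5, 7) + 93) = -(-1/2 + 93)/155 = -1/155*185/2 = -37/62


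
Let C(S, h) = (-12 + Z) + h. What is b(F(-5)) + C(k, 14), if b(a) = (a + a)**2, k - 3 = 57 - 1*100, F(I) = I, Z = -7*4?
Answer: 74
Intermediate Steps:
Z = -28
k = -40 (k = 3 + (57 - 1*100) = 3 + (57 - 100) = 3 - 43 = -40)
b(a) = 4*a**2 (b(a) = (2*a)**2 = 4*a**2)
C(S, h) = -40 + h (C(S, h) = (-12 - 28) + h = -40 + h)
b(F(-5)) + C(k, 14) = 4*(-5)**2 + (-40 + 14) = 4*25 - 26 = 100 - 26 = 74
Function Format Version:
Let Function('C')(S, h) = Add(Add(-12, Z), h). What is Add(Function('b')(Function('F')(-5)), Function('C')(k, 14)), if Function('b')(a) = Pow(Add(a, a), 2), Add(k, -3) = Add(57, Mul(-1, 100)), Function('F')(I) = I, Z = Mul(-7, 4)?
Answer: 74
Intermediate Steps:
Z = -28
k = -40 (k = Add(3, Add(57, Mul(-1, 100))) = Add(3, Add(57, -100)) = Add(3, -43) = -40)
Function('b')(a) = Mul(4, Pow(a, 2)) (Function('b')(a) = Pow(Mul(2, a), 2) = Mul(4, Pow(a, 2)))
Function('C')(S, h) = Add(-40, h) (Function('C')(S, h) = Add(Add(-12, -28), h) = Add(-40, h))
Add(Function('b')(Function('F')(-5)), Function('C')(k, 14)) = Add(Mul(4, Pow(-5, 2)), Add(-40, 14)) = Add(Mul(4, 25), -26) = Add(100, -26) = 74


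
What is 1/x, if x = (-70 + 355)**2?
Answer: 1/81225 ≈ 1.2311e-5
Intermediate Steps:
x = 81225 (x = 285**2 = 81225)
1/x = 1/81225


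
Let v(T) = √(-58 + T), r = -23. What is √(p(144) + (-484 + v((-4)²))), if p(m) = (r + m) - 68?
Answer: √(-431 + I*√42) ≈ 0.1561 + 20.761*I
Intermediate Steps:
p(m) = -91 + m (p(m) = (-23 + m) - 68 = -91 + m)
√(p(144) + (-484 + v((-4)²))) = √((-91 + 144) + (-484 + √(-58 + (-4)²))) = √(53 + (-484 + √(-58 + 16))) = √(53 + (-484 + √(-42))) = √(53 + (-484 + I*√42)) = √(-431 + I*√42)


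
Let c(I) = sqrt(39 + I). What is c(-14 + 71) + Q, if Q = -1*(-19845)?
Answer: 19845 + 4*sqrt(6) ≈ 19855.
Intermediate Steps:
Q = 19845
c(-14 + 71) + Q = sqrt(39 + (-14 + 71)) + 19845 = sqrt(39 + 57) + 19845 = sqrt(96) + 19845 = 4*sqrt(6) + 19845 = 19845 + 4*sqrt(6)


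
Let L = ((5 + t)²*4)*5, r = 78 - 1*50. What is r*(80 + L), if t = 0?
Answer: 16240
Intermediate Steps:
r = 28 (r = 78 - 50 = 28)
L = 500 (L = ((5 + 0)²*4)*5 = (5²*4)*5 = (25*4)*5 = 100*5 = 500)
r*(80 + L) = 28*(80 + 500) = 28*580 = 16240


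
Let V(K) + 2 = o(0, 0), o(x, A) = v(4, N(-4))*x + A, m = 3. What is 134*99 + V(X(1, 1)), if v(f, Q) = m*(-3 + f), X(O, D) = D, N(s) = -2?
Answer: 13264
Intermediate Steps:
v(f, Q) = -9 + 3*f (v(f, Q) = 3*(-3 + f) = -9 + 3*f)
o(x, A) = A + 3*x (o(x, A) = (-9 + 3*4)*x + A = (-9 + 12)*x + A = 3*x + A = A + 3*x)
V(K) = -2 (V(K) = -2 + (0 + 3*0) = -2 + (0 + 0) = -2 + 0 = -2)
134*99 + V(X(1, 1)) = 134*99 - 2 = 13266 - 2 = 13264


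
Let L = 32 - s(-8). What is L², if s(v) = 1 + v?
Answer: 1521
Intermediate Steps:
L = 39 (L = 32 - (1 - 8) = 32 - 1*(-7) = 32 + 7 = 39)
L² = 39² = 1521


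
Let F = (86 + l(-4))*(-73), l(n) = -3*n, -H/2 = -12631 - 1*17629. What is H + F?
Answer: 53366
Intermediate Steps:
H = 60520 (H = -2*(-12631 - 1*17629) = -2*(-12631 - 17629) = -2*(-30260) = 60520)
F = -7154 (F = (86 - 3*(-4))*(-73) = (86 + 12)*(-73) = 98*(-73) = -7154)
H + F = 60520 - 7154 = 53366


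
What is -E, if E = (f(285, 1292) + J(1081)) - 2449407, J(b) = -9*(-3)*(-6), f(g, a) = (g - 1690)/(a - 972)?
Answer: 156772697/64 ≈ 2.4496e+6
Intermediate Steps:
f(g, a) = (-1690 + g)/(-972 + a)
J(b) = -162 (J(b) = 27*(-6) = -162)
E = -156772697/64 (E = ((-1690 + 285)/(-972 + 1292) - 162) - 2449407 = (-1405/320 - 162) - 2449407 = ((1/320)*(-1405) - 162) - 2449407 = (-281/64 - 162) - 2449407 = -10649/64 - 2449407 = -156772697/64 ≈ -2.4496e+6)
-E = -1*(-156772697/64) = 156772697/64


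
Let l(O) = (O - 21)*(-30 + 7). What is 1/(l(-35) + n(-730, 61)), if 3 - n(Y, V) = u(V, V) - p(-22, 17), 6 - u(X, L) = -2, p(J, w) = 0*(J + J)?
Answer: 1/1283 ≈ 0.00077942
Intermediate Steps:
p(J, w) = 0 (p(J, w) = 0*(2*J) = 0)
u(X, L) = 8 (u(X, L) = 6 - 1*(-2) = 6 + 2 = 8)
l(O) = 483 - 23*O (l(O) = (-21 + O)*(-23) = 483 - 23*O)
n(Y, V) = -5 (n(Y, V) = 3 - (8 - 1*0) = 3 - (8 + 0) = 3 - 1*8 = 3 - 8 = -5)
1/(l(-35) + n(-730, 61)) = 1/((483 - 23*(-35)) - 5) = 1/((483 + 805) - 5) = 1/(1288 - 5) = 1/1283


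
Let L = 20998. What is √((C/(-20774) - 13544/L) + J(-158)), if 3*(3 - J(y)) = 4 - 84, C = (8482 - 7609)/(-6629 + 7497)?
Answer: √2340343004275067409197034/283974306252 ≈ 5.3872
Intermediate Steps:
C = 873/868 ≈ 1.0058
J(y) = 89/3 (J(y) = 3 - (4 - 84)/3 = 3 - ⅓*(-80) = 3 + 80/3 = 89/3)
√((C/(-20774) - 13544/L) + J(-158)) = √(((873/868)/(-20774) - 13544/20998) + 89/3) = √(((873/868)*(-1/20774) - 13544*1/20998) + 89/3) = √((-873/18031832 - 6772/10499) + 89/3) = √(-122120731931/189316204168 + 89/3) = √(16482779975159/567948612504) = √2340343004275067409197034/283974306252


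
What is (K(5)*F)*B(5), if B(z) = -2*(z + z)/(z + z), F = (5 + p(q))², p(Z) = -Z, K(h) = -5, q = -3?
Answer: 640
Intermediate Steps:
F = 64 (F = (5 - 1*(-3))² = (5 + 3)² = 8² = 64)
B(z) = -2 (B(z) = -2*2*z/(2*z) = -2*2*z*1/(2*z) = -2*1 = -2)
(K(5)*F)*B(5) = -5*64*(-2) = -320*(-2) = 640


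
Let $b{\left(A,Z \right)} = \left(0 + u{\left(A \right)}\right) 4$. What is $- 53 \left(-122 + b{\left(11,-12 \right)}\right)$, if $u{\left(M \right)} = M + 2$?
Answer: $3710$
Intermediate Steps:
$u{\left(M \right)} = 2 + M$
$b{\left(A,Z \right)} = 8 + 4 A$ ($b{\left(A,Z \right)} = \left(0 + \left(2 + A\right)\right) 4 = \left(2 + A\right) 4 = 8 + 4 A$)
$- 53 \left(-122 + b{\left(11,-12 \right)}\right) = - 53 \left(-122 + \left(8 + 4 \cdot 11\right)\right) = - 53 \left(-122 + \left(8 + 44\right)\right) = - 53 \left(-122 + 52\right) = \left(-53\right) \left(-70\right) = 3710$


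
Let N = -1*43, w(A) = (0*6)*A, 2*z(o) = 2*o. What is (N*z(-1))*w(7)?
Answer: 0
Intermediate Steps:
z(o) = o (z(o) = (2*o)/2 = o)
w(A) = 0 (w(A) = 0*A = 0)
N = -43
(N*z(-1))*w(7) = -43*(-1)*0 = 43*0 = 0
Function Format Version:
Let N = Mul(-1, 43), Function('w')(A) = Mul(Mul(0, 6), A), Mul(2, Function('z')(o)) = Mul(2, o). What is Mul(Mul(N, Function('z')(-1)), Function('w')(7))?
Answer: 0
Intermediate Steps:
Function('z')(o) = o (Function('z')(o) = Mul(Rational(1, 2), Mul(2, o)) = o)
Function('w')(A) = 0 (Function('w')(A) = Mul(0, A) = 0)
N = -43
Mul(Mul(N, Function('z')(-1)), Function('w')(7)) = Mul(Mul(-43, -1), 0) = Mul(43, 0) = 0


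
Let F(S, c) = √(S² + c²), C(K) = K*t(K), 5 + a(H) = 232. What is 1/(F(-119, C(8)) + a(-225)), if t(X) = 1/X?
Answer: 227/37367 - √14162/37367 ≈ 0.0028901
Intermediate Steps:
a(H) = 227 (a(H) = -5 + 232 = 227)
C(K) = 1 (C(K) = K/K = 1)
1/(F(-119, C(8)) + a(-225)) = 1/(√((-119)² + 1²) + 227) = 1/(√(14161 + 1) + 227) = 1/(√14162 + 227) = 1/(227 + √14162)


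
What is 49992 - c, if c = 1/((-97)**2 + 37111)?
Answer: 2325627839/46520 ≈ 49992.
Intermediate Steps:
c = 1/46520 (c = 1/(9409 + 37111) = 1/46520 ≈ 2.1496e-5)
49992 - c = 49992 - 1*1/46520 = 49992 - 1/46520 = 2325627839/46520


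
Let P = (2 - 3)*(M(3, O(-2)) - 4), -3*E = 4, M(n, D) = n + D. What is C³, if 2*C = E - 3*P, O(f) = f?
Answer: -29791/216 ≈ -137.92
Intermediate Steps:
M(n, D) = D + n
E = -4/3 (E = -⅓*4 = -4/3 ≈ -1.3333)
P = 3 (P = (2 - 3)*((-2 + 3) - 4) = -(1 - 4) = -1*(-3) = 3)
C = -31/6 (C = (-4/3 - 3*3)/2 = (-4/3 - 9)/2 = (½)*(-31/3) = -31/6 ≈ -5.1667)
C³ = (-31/6)³ = -29791/216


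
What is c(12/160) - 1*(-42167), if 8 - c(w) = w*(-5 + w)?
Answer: 67480591/1600 ≈ 42175.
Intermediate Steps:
c(w) = 8 - w*(-5 + w)
c(12/160) - 1*(-42167) = (8 - (12/160)² + 5*(12/160)) - 1*(-42167) = (8 - (12*(1/160))² + 5*(12*(1/160))) + 42167 = (8 - (3/40)² + 5*(3/40)) + 42167 = (8 - 1*9/1600 + 3/8) + 42167 = (8 - 9/1600 + 3/8) + 42167 = 13391/1600 + 42167 = 67480591/1600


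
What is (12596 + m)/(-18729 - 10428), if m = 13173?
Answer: -25769/29157 ≈ -0.88380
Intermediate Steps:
(12596 + m)/(-18729 - 10428) = (12596 + 13173)/(-18729 - 10428) = 25769/(-29157) = 25769*(-1/29157) = -25769/29157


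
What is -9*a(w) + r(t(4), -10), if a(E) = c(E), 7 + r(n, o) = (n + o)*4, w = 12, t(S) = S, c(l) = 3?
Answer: -58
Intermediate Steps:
r(n, o) = -7 + 4*n + 4*o (r(n, o) = -7 + (n + o)*4 = -7 + (4*n + 4*o) = -7 + 4*n + 4*o)
a(E) = 3
-9*a(w) + r(t(4), -10) = -9*3 + (-7 + 4*4 + 4*(-10)) = -27 + (-7 + 16 - 40) = -27 - 31 = -58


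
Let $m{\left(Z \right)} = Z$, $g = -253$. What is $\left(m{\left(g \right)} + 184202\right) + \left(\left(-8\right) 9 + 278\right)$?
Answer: $184155$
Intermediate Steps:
$\left(m{\left(g \right)} + 184202\right) + \left(\left(-8\right) 9 + 278\right) = \left(-253 + 184202\right) + \left(\left(-8\right) 9 + 278\right) = 183949 + \left(-72 + 278\right) = 183949 + 206 = 184155$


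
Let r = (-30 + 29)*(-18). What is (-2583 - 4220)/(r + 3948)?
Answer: -6803/3966 ≈ -1.7153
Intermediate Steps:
r = 18 (r = -1*(-18) = 18)
(-2583 - 4220)/(r + 3948) = (-2583 - 4220)/(18 + 3948) = -6803/3966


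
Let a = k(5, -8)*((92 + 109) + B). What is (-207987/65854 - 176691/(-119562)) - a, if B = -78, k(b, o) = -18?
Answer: 1451583204691/656136329 ≈ 2212.3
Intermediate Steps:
a = -2214 (a = -18*((92 + 109) - 78) = -18*(201 - 78) = -18*123 = -2214)
(-207987/65854 - 176691/(-119562)) - a = (-207987/65854 - 176691/(-119562)) - 1*(-2214) = (-207987*1/65854 - 176691*(-1/119562)) + 2214 = (-207987/65854 + 58897/39854) + 2214 = -1102627715/656136329 + 2214 = 1451583204691/656136329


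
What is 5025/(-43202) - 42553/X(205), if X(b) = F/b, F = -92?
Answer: 188433176215/1987292 ≈ 94819.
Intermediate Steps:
X(b) = -92/b
5025/(-43202) - 42553/X(205) = 5025/(-43202) - 42553/((-92/205)) = 5025*(-1/43202) - 42553/((-92*1/205)) = -5025/43202 - 42553/(-92/205) = -5025/43202 - 42553*(-205/92) = -5025/43202 + 8723365/92 = 188433176215/1987292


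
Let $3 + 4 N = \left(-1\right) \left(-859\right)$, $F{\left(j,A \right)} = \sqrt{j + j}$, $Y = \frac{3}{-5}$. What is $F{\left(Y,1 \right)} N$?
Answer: $\frac{214 i \sqrt{30}}{5} \approx 234.43 i$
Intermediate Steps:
$Y = - \frac{3}{5}$ ($Y = 3 \left(- \frac{1}{5}\right) = - \frac{3}{5} \approx -0.6$)
$F{\left(j,A \right)} = \sqrt{2} \sqrt{j}$ ($F{\left(j,A \right)} = \sqrt{2 j} = \sqrt{2} \sqrt{j}$)
$N = 214$ ($N = - \frac{3}{4} + \frac{\left(-1\right) \left(-859\right)}{4} = - \frac{3}{4} + \frac{1}{4} \cdot 859 = - \frac{3}{4} + \frac{859}{4} = 214$)
$F{\left(Y,1 \right)} N = \sqrt{2} \sqrt{- \frac{3}{5}} \cdot 214 = \sqrt{2} \frac{i \sqrt{15}}{5} \cdot 214 = \frac{i \sqrt{30}}{5} \cdot 214 = \frac{214 i \sqrt{30}}{5}$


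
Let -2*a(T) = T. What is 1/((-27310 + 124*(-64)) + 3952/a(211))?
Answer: -211/7444810 ≈ -2.8342e-5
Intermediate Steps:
a(T) = -T/2
1/((-27310 + 124*(-64)) + 3952/a(211)) = 1/((-27310 + 124*(-64)) + 3952/((-½*211))) = 1/((-27310 - 7936) + 3952/(-211/2)) = 1/(-35246 + 3952*(-2/211)) = 1/(-35246 - 7904/211) = 1/(-7444810/211) = -211/7444810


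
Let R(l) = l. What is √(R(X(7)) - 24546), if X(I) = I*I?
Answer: I*√24497 ≈ 156.52*I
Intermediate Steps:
X(I) = I²
√(R(X(7)) - 24546) = √(7² - 24546) = √(49 - 24546) = √(-24497) = I*√24497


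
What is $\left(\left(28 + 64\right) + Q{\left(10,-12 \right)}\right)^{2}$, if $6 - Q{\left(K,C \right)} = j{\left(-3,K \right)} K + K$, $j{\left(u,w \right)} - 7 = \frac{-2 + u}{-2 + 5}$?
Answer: $\frac{10816}{9} \approx 1201.8$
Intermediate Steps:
$j{\left(u,w \right)} = \frac{19}{3} + \frac{u}{3}$ ($j{\left(u,w \right)} = 7 + \frac{-2 + u}{-2 + 5} = 7 + \frac{-2 + u}{3} = 7 + \left(-2 + u\right) \frac{1}{3} = 7 + \left(- \frac{2}{3} + \frac{u}{3}\right) = \frac{19}{3} + \frac{u}{3}$)
$Q{\left(K,C \right)} = 6 - \frac{19 K}{3}$ ($Q{\left(K,C \right)} = 6 - \left(\left(\frac{19}{3} + \frac{1}{3} \left(-3\right)\right) K + K\right) = 6 - \left(\left(\frac{19}{3} - 1\right) K + K\right) = 6 - \left(\frac{16 K}{3} + K\right) = 6 - \frac{19 K}{3}$)
$\left(\left(28 + 64\right) + Q{\left(10,-12 \right)}\right)^{2} = \left(\left(28 + 64\right) + \left(6 - \frac{190}{3}\right)\right)^{2} = \left(92 + \left(6 - \frac{190}{3}\right)\right)^{2} = \left(92 - \frac{172}{3}\right)^{2} = \left(\frac{104}{3}\right)^{2} = \frac{10816}{9}$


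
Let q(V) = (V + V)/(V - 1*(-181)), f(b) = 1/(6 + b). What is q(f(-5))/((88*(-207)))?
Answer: -1/1657656 ≈ -6.0326e-7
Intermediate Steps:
q(V) = 2*V/(181 + V) (q(V) = (2*V)/(V + 181) = (2*V)/(181 + V) = 2*V/(181 + V))
q(f(-5))/((88*(-207))) = (2/((6 - 5)*(181 + 1/(6 - 5))))/((88*(-207))) = (2/(1*(181 + 1/1)))/(-18216) = (2*1/(181 + 1))*(-1/18216) = (2*1/182)*(-1/18216) = (2*1*(1/182))*(-1/18216) = (1/91)*(-1/18216) = -1/1657656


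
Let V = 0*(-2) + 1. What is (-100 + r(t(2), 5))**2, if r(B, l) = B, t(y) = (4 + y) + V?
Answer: 8649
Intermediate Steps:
V = 1 (V = 0 + 1 = 1)
t(y) = 5 + y (t(y) = (4 + y) + 1 = 5 + y)
(-100 + r(t(2), 5))**2 = (-100 + (5 + 2))**2 = (-100 + 7)**2 = (-93)**2 = 8649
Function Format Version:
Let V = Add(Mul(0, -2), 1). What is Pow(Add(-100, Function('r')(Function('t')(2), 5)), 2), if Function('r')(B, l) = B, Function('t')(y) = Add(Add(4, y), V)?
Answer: 8649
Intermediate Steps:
V = 1 (V = Add(0, 1) = 1)
Function('t')(y) = Add(5, y) (Function('t')(y) = Add(Add(4, y), 1) = Add(5, y))
Pow(Add(-100, Function('r')(Function('t')(2), 5)), 2) = Pow(Add(-100, Add(5, 2)), 2) = Pow(Add(-100, 7), 2) = Pow(-93, 2) = 8649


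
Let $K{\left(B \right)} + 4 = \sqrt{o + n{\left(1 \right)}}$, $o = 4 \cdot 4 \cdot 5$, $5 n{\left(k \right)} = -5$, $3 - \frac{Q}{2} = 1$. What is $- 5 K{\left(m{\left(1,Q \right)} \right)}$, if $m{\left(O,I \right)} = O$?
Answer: $20 - 5 \sqrt{79} \approx -24.441$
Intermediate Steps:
$Q = 4$ ($Q = 6 - 2 = 4$)
$n{\left(k \right)} = -1$ ($n{\left(k \right)} = \frac{1}{5} \left(-5\right) = -1$)
$o = 80$ ($o = 16 \cdot 5 = 80$)
$K{\left(B \right)} = -4 + \sqrt{79}$ ($K{\left(B \right)} = -4 + \sqrt{80 - 1} = -4 + \sqrt{79}$)
$- 5 K{\left(m{\left(1,Q \right)} \right)} = - 5 \left(-4 + \sqrt{79}\right) = 20 - 5 \sqrt{79}$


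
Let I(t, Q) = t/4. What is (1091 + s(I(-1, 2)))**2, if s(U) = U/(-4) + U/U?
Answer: 305305729/256 ≈ 1.1926e+6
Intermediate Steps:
I(t, Q) = t/4 (I(t, Q) = t*(1/4) = t/4)
s(U) = 1 - U/4 (s(U) = U*(-1/4) + 1 = -U/4 + 1 = 1 - U/4)
(1091 + s(I(-1, 2)))**2 = (1091 + (1 - (-1)/16))**2 = (1091 + (1 - 1/4*(-1/4)))**2 = (1091 + (1 + 1/16))**2 = (1091 + 17/16)**2 = (17473/16)**2 = 305305729/256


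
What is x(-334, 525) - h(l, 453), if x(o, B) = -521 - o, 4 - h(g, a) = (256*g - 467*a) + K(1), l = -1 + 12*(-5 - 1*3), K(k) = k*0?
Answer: -236574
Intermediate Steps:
K(k) = 0
l = -97 (l = -1 + 12*(-5 - 3) = -1 + 12*(-8) = -1 - 96 = -97)
h(g, a) = 4 - 256*g + 467*a (h(g, a) = 4 - ((256*g - 467*a) + 0) = 4 - ((-467*a + 256*g) + 0) = 4 - (-467*a + 256*g) = 4 + (-256*g + 467*a) = 4 - 256*g + 467*a)
x(-334, 525) - h(l, 453) = (-521 - 1*(-334)) - (4 - 256*(-97) + 467*453) = (-521 + 334) - (4 + 24832 + 211551) = -187 - 1*236387 = -187 - 236387 = -236574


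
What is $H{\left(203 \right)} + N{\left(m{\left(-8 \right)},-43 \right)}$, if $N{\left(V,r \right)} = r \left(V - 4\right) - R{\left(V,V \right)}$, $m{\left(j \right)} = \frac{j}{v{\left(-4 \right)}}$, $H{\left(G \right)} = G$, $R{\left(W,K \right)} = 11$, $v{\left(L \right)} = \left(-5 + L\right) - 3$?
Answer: $\frac{1006}{3} \approx 335.33$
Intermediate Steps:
$v{\left(L \right)} = -8 + L$
$m{\left(j \right)} = - \frac{j}{12}$ ($m{\left(j \right)} = \frac{j}{-8 - 4} = \frac{j}{-12} = j \left(- \frac{1}{12}\right) = - \frac{j}{12}$)
$N{\left(V,r \right)} = -11 + r \left(-4 + V\right)$ ($N{\left(V,r \right)} = r \left(V - 4\right) - 11 = r \left(-4 + V\right) - 11 = -11 + r \left(-4 + V\right)$)
$H{\left(203 \right)} + N{\left(m{\left(-8 \right)},-43 \right)} = 203 - \left(-161 - \left(- \frac{1}{12}\right) \left(-8\right) \left(-43\right)\right) = 203 + \left(-11 + 172 + \frac{2}{3} \left(-43\right)\right) = 203 - - \frac{397}{3} = 203 + \frac{397}{3} = \frac{1006}{3}$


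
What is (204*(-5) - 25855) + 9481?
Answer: -17394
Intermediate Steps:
(204*(-5) - 25855) + 9481 = (-1020 - 25855) + 9481 = -26875 + 9481 = -17394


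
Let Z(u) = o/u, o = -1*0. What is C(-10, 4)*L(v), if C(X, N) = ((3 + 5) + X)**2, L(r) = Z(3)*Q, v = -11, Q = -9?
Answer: 0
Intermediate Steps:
o = 0
Z(u) = 0 (Z(u) = 0/u = 0)
L(r) = 0 (L(r) = 0*(-9) = 0)
C(X, N) = (8 + X)**2
C(-10, 4)*L(v) = (8 - 10)**2*0 = (-2)**2*0 = 4*0 = 0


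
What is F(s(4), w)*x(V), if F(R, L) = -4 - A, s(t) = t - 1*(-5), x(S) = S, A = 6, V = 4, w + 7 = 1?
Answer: -40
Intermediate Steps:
w = -6 (w = -7 + 1 = -6)
s(t) = 5 + t (s(t) = t + 5 = 5 + t)
F(R, L) = -10 (F(R, L) = -4 - 1*6 = -4 - 6 = -10)
F(s(4), w)*x(V) = -10*4 = -40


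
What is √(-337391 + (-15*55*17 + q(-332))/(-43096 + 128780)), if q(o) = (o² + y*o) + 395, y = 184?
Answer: I*√619259152146898/42842 ≈ 580.85*I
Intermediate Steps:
q(o) = 395 + o² + 184*o (q(o) = (o² + 184*o) + 395 = 395 + o² + 184*o)
√(-337391 + (-15*55*17 + q(-332))/(-43096 + 128780)) = √(-337391 + (-15*55*17 + (395 + (-332)² + 184*(-332)))/(-43096 + 128780)) = √(-337391 + (-825*17 + (395 + 110224 - 61088))/85684) = √(-337391 + (-14025 + 49531)*(1/85684)) = √(-337391 + 35506*(1/85684)) = √(-337391 + 17753/42842) = √(-14454487469/42842) = I*√619259152146898/42842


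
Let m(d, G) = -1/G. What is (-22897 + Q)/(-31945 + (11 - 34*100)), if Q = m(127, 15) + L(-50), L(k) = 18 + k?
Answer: 171968/265005 ≈ 0.64892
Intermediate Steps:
Q = -481/15 (Q = -1/15 + (18 - 50) = -1*1/15 - 32 = -1/15 - 32 = -481/15 ≈ -32.067)
(-22897 + Q)/(-31945 + (11 - 34*100)) = (-22897 - 481/15)/(-31945 + (11 - 34*100)) = -343936/(15*(-31945 + (11 - 3400))) = -343936/(15*(-31945 - 3389)) = -343936/15/(-35334) = -343936/15*(-1/35334) = 171968/265005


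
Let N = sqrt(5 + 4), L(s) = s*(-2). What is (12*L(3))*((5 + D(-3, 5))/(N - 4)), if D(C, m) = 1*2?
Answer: 504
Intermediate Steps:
D(C, m) = 2
L(s) = -2*s
N = 3 (N = sqrt(9) = 3)
(12*L(3))*((5 + D(-3, 5))/(N - 4)) = (12*(-2*3))*((5 + 2)/(3 - 4)) = (12*(-6))*(7/(-1)) = -504*(-1) = -72*(-7) = 504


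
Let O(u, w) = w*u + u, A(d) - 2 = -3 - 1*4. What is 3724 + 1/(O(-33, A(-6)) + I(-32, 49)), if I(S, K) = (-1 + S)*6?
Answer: 245783/66 ≈ 3724.0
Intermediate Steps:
A(d) = -5 (A(d) = 2 + (-3 - 1*4) = 2 + (-3 - 4) = 2 - 7 = -5)
I(S, K) = -6 + 6*S
O(u, w) = u + u*w (O(u, w) = u*w + u = u + u*w)
3724 + 1/(O(-33, A(-6)) + I(-32, 49)) = 3724 + 1/(-33*(1 - 5) + (-6 + 6*(-32))) = 3724 + 1/(-33*(-4) + (-6 - 192)) = 3724 + 1/(132 - 198) = 3724 + 1/(-66) = 3724 - 1/66 = 245783/66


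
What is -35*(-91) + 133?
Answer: 3318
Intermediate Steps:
-35*(-91) + 133 = 3185 + 133 = 3318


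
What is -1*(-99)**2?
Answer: -9801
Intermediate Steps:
-1*(-99)**2 = -1*9801 = -9801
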